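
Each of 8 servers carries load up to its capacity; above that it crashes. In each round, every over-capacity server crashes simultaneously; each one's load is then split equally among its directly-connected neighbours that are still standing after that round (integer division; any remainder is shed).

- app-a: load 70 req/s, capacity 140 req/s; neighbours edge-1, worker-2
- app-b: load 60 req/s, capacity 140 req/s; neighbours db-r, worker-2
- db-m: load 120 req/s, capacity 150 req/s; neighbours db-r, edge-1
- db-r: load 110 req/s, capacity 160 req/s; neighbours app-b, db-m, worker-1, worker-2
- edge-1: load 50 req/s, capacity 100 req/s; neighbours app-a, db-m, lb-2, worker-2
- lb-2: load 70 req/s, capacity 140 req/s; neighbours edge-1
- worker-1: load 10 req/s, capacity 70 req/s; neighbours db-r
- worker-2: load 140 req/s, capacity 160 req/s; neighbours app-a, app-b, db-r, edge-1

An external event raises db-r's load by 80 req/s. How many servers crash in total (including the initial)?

7

Round 1 — db-r at 190 > 160. db-r crashes.
  db-r sheds 190 req/s to app-b, db-m, worker-1, worker-2: 47 each (2 lost).
    app-b: 60+47 = 107 ≤ 140
    db-m: 120+47 = 167 > 150
    worker-1: 10+47 = 57 ≤ 70
    worker-2: 140+47 = 187 > 160
Round 2 — db-m, worker-2 crash.
  db-m sheds 167 req/s to edge-1: 167 each.
    edge-1: 50+167 = 217 > 100
  worker-2 sheds 187 req/s to app-a, app-b, edge-1: 62 each (1 lost).
    app-a: 70+62 = 132 ≤ 140
    app-b: 107+62 = 169 > 140
    edge-1: 217+62 = 279 > 100
Round 3 — app-b, edge-1 crash.
  app-b sheds 169 req/s: no online neighbours, lost.
  edge-1 sheds 279 req/s to app-a, lb-2: 139 each (1 lost).
    app-a: 132+139 = 271 > 140
    lb-2: 70+139 = 209 > 140
Round 4 — app-a, lb-2 crash.
  app-a sheds 271 req/s: no online neighbours, lost.
  lb-2 sheds 209 req/s: no online neighbours, lost.
No further crashes.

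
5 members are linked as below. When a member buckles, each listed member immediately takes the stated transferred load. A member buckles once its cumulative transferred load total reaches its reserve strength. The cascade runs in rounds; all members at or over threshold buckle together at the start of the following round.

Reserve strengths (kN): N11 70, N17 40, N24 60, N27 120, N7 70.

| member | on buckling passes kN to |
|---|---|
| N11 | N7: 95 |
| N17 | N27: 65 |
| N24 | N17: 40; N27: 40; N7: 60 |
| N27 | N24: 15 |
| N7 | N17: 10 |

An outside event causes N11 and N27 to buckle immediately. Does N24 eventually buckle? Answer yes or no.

Round 1 — N11, N27 buckle (initial).
  N24: +15 → 15 < 60
  N7: +95 → 95 ≥ 70
Round 2 — N7 buckles.
  N17: +10 → 10 < 40
No further bucklings.

no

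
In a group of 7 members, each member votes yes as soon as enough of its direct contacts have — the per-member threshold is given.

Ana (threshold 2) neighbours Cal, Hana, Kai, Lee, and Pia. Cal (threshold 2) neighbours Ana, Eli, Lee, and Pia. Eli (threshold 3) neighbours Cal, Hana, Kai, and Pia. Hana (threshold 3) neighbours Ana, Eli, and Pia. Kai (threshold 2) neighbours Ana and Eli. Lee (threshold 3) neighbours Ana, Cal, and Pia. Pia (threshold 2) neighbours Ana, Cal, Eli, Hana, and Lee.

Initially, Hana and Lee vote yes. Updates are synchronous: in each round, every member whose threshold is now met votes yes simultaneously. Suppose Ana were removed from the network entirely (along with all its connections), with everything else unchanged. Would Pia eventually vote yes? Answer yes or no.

yes

With Ana removed:
Round 1 — Hana, Lee vote yes (initial).
Round 2 — checking thresholds:
  Cal: 1 of 3 neighbours < 2, not yet.
  Eli: 1 of 4 neighbours < 3, not yet.
  Pia: 2 of 4 neighbours ≥ 2, votes yes.
Round 3 — checking thresholds:
  Cal: 2 of 3 neighbours ≥ 2, votes yes.
  Eli: 2 of 4 neighbours < 3, not yet.
Round 4 — checking thresholds:
  Eli: 3 of 4 neighbours ≥ 3, votes yes.
Round 5 — no new yes votes; cascade stops.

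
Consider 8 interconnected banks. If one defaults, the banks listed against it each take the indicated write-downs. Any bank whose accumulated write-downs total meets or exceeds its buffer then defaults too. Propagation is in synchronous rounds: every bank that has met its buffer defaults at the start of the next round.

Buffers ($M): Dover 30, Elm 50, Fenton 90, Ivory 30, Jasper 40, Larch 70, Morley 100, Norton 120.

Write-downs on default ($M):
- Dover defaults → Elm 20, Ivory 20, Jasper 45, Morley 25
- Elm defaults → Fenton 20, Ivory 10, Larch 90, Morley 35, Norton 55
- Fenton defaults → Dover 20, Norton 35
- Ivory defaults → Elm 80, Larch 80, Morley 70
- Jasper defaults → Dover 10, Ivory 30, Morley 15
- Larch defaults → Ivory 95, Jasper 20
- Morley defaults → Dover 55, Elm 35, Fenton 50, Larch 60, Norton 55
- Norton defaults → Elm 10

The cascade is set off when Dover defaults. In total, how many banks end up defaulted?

6

Round 1 — Dover defaults (initial).
  Elm: +20 → 20 < 50
  Ivory: +20 → 20 < 30
  Jasper: +45 → 45 ≥ 40
  Morley: +25 → 25 < 100
Round 2 — Jasper defaults.
  Ivory: +30 → 50 ≥ 30
  Morley: +15 → 40 < 100
Round 3 — Ivory defaults.
  Elm: +80 → 100 ≥ 50
  Larch: +80 → 80 ≥ 70
  Morley: +70 → 110 ≥ 100
Round 4 — Elm, Larch, Morley default.
  Fenton: +20+50 → 70 < 90
  Norton: +55+55 → 110 < 120
No further defaults.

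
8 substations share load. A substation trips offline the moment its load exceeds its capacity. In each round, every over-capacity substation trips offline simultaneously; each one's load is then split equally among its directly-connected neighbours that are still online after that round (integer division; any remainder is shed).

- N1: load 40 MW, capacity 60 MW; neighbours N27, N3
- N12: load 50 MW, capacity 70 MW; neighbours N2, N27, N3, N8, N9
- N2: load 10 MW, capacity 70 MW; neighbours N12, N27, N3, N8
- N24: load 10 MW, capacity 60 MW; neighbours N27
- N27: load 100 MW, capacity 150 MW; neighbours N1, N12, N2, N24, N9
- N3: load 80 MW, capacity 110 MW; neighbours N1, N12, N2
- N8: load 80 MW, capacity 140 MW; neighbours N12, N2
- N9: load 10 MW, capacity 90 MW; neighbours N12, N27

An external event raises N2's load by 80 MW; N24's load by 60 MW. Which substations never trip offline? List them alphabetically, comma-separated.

Round 1 — N2 at 90 > 70; N24 at 70 > 60. N2, N24 trip offline.
  N2 sheds 90 MW to N12, N27, N3, N8: 22 each (2 lost).
    N12: 50+22 = 72 > 70
    N27: 100+22 = 122 ≤ 150
    N3: 80+22 = 102 ≤ 110
    N8: 80+22 = 102 ≤ 140
  N24 sheds 70 MW to N27: 70 each.
    N27: 122+70 = 192 > 150
Round 2 — N12, N27 trip offline.
  N12 sheds 72 MW to N3, N8, N9: 24 each.
    N3: 102+24 = 126 > 110
    N8: 102+24 = 126 ≤ 140
    N9: 10+24 = 34 ≤ 90
  N27 sheds 192 MW to N1, N9: 96 each.
    N1: 40+96 = 136 > 60
    N9: 34+96 = 130 > 90
Round 3 — N1, N3, N9 trip offline.
  N1 sheds 136 MW: no online neighbours, lost.
  N3 sheds 126 MW: no online neighbours, lost.
  N9 sheds 130 MW: no online neighbours, lost.
No further trips.

N8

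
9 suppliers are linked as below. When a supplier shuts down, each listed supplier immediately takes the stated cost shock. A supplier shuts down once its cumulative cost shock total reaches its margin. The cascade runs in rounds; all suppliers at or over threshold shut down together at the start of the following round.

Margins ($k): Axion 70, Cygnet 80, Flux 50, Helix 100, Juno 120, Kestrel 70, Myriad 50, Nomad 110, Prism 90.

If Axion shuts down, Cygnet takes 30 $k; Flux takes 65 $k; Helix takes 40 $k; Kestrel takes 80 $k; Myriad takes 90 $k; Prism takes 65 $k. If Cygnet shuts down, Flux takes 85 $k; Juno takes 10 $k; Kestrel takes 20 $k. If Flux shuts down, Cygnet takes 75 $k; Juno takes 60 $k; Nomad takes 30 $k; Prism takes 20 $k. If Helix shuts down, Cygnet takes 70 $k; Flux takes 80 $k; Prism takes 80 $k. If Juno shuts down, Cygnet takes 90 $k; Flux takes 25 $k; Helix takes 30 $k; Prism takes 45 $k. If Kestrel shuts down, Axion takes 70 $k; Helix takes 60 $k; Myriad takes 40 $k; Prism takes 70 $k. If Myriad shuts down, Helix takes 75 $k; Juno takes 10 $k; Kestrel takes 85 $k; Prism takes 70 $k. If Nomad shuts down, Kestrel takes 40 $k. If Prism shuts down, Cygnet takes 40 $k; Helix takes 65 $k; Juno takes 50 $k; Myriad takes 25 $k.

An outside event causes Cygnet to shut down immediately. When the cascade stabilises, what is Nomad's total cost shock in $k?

Round 1 — Cygnet shuts down (initial).
  Flux: +85 → 85 ≥ 50
  Juno: +10 → 10 < 120
  Kestrel: +20 → 20 < 70
Round 2 — Flux shuts down.
  Juno: +60 → 70 < 120
  Nomad: +30 → 30 < 110
  Prism: +20 → 20 < 90
No further shutdowns.

30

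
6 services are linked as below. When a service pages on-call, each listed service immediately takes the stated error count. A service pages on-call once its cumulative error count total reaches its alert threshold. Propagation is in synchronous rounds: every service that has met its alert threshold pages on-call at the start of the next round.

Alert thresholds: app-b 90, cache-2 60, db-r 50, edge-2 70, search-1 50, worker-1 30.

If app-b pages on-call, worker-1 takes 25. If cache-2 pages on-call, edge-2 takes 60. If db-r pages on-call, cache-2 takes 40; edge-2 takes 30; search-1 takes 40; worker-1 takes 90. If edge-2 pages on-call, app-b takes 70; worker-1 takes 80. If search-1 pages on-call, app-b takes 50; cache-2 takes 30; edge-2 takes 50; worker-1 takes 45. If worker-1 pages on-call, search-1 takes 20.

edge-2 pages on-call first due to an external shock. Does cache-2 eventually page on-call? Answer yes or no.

Round 1 — edge-2 pages on-call (initial).
  app-b: +70 → 70 < 90
  worker-1: +80 → 80 ≥ 30
Round 2 — worker-1 pages on-call.
  search-1: +20 → 20 < 50
No further pages.

no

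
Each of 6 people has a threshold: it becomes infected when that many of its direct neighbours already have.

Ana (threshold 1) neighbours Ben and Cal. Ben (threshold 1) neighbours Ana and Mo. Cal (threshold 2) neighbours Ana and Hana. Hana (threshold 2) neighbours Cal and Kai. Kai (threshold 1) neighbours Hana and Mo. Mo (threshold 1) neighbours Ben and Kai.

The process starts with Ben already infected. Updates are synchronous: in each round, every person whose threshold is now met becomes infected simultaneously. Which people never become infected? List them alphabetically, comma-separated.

Round 1 — Ben becomes infected (initial).
Round 2 — checking thresholds:
  Ana: 1 of 2 neighbours ≥ 1, becomes infected.
  Mo: 1 of 2 neighbours ≥ 1, becomes infected.
Round 3 — checking thresholds:
  Cal: 1 of 2 neighbours < 2, below threshold.
  Kai: 1 of 2 neighbours ≥ 1, becomes infected.
Round 4 — no new infections; cascade stops.

Cal, Hana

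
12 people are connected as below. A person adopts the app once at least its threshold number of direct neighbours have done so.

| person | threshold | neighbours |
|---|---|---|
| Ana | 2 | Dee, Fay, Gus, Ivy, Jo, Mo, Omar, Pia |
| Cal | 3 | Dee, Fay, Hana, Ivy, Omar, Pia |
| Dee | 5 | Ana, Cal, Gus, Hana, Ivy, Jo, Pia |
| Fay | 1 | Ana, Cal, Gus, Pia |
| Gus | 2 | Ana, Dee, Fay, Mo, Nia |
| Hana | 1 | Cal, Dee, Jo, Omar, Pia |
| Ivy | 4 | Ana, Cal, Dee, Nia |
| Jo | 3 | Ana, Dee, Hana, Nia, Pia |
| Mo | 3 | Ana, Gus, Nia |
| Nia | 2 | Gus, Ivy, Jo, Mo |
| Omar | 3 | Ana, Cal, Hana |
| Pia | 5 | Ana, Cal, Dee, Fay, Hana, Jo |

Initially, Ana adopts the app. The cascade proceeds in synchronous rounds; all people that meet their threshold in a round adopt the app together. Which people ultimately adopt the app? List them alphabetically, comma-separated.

Ana, Fay, Gus

Round 1 — Ana adopts the app (initial).
Round 2 — checking thresholds:
  Dee: 1 of 7 neighbours < 5, below threshold.
  Fay: 1 of 4 neighbours ≥ 1, adopts the app.
  Gus: 1 of 5 neighbours < 2, below threshold.
  Ivy: 1 of 4 neighbours < 4, below threshold.
  Jo: 1 of 5 neighbours < 3, below threshold.
  Mo: 1 of 3 neighbours < 3, below threshold.
  Omar: 1 of 3 neighbours < 3, below threshold.
  Pia: 1 of 6 neighbours < 5, below threshold.
Round 3 — checking thresholds:
  Cal: 1 of 6 neighbours < 3, below threshold.
  Dee: 1 of 7 neighbours < 5, below threshold.
  Gus: 2 of 5 neighbours ≥ 2, adopts the app.
  Ivy: 1 of 4 neighbours < 4, below threshold.
  Jo: 1 of 5 neighbours < 3, below threshold.
  Mo: 1 of 3 neighbours < 3, below threshold.
  Omar: 1 of 3 neighbours < 3, below threshold.
  Pia: 2 of 6 neighbours < 5, below threshold.
Round 4 — no new adoptions; cascade stops.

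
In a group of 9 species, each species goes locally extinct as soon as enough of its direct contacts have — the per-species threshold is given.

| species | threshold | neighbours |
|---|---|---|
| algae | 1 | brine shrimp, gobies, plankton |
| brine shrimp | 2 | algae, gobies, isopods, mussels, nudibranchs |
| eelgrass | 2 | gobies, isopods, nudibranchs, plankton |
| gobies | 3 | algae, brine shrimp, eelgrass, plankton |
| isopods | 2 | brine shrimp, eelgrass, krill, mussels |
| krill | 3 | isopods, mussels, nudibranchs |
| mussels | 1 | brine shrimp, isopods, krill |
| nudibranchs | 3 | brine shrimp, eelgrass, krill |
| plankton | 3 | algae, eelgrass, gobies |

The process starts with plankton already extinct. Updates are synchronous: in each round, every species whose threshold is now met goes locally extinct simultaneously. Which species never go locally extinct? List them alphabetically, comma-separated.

Round 1 — plankton goes locally extinct (initial).
Round 2 — checking thresholds:
  algae: 1 of 3 neighbours ≥ 1, goes locally extinct.
  eelgrass: 1 of 4 neighbours < 2, holds.
  gobies: 1 of 4 neighbours < 3, holds.
Round 3 — no new extinctions; cascade stops.

brine shrimp, eelgrass, gobies, isopods, krill, mussels, nudibranchs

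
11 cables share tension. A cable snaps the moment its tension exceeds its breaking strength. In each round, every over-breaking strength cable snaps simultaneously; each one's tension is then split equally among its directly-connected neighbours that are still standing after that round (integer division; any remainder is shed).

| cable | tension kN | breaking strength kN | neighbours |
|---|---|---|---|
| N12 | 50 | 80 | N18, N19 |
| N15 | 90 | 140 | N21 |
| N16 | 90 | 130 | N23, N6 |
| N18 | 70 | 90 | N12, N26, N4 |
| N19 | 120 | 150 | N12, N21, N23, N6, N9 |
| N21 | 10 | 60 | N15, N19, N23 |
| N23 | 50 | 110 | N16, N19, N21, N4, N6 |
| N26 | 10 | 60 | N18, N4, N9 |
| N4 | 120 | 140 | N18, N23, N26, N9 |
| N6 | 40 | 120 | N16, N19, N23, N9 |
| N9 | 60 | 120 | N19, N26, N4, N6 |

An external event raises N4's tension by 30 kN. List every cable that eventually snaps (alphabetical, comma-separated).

Round 1 — N4 at 150 > 140. N4 snaps.
  N4 sheds 150 kN to N18, N23, N26, N9: 37 each (2 lost).
    N18: 70+37 = 107 > 90
    N23: 50+37 = 87 ≤ 110
    N26: 10+37 = 47 ≤ 60
    N9: 60+37 = 97 ≤ 120
Round 2 — N18 snaps.
  N18 sheds 107 kN to N12, N26: 53 each (1 lost).
    N12: 50+53 = 103 > 80
    N26: 47+53 = 100 > 60
Round 3 — N12, N26 snap.
  N12 sheds 103 kN to N19: 103 each.
    N19: 120+103 = 223 > 150
  N26 sheds 100 kN to N9: 100 each.
    N9: 97+100 = 197 > 120
Round 4 — N19, N9 snap.
  N19 sheds 223 kN to N21, N23, N6: 74 each (1 lost).
    N21: 10+74 = 84 > 60
    N23: 87+74 = 161 > 110
    N6: 40+74 = 114 ≤ 120
  N9 sheds 197 kN to N6: 197 each.
    N6: 114+197 = 311 > 120
Round 5 — N21, N23, N6 snap.
  N21 sheds 84 kN to N15: 84 each.
    N15: 90+84 = 174 > 140
  N23 sheds 161 kN to N16: 161 each.
    N16: 90+161 = 251 > 130
  N6 sheds 311 kN to N16: 311 each.
    N16: 251+311 = 562 > 130
Round 6 — N15, N16 snap.
  N15 sheds 174 kN: no online neighbours, lost.
  N16 sheds 562 kN: no online neighbours, lost.
No further breaks.

N12, N15, N16, N18, N19, N21, N23, N26, N4, N6, N9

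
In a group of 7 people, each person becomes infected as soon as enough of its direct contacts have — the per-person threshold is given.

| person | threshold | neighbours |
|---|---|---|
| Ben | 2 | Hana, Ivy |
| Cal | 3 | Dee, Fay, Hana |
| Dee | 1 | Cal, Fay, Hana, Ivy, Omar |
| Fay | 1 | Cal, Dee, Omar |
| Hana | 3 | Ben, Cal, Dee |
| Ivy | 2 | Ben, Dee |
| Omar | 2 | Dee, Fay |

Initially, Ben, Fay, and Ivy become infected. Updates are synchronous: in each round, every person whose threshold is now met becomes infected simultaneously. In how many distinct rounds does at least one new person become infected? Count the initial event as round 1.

3

Round 1 — Ben, Fay, Ivy become infected (initial).
Round 2 — checking thresholds:
  Cal: 1 of 3 neighbours < 3, below threshold.
  Dee: 2 of 5 neighbours ≥ 1, becomes infected.
  Hana: 1 of 3 neighbours < 3, below threshold.
  Omar: 1 of 2 neighbours < 2, below threshold.
Round 3 — checking thresholds:
  Cal: 2 of 3 neighbours < 3, below threshold.
  Hana: 2 of 3 neighbours < 3, below threshold.
  Omar: 2 of 2 neighbours ≥ 2, becomes infected.
Round 4 — no new infections; cascade stops.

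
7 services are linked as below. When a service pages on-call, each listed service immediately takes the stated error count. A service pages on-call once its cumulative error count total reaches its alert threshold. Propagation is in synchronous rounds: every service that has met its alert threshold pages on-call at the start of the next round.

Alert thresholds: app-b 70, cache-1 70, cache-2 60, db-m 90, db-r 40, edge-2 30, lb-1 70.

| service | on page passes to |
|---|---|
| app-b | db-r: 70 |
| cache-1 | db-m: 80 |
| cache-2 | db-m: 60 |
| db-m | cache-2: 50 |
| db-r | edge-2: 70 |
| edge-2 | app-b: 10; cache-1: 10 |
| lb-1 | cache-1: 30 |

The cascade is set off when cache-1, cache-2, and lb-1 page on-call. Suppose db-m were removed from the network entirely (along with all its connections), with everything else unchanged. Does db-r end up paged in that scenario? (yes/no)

no

With db-m removed:
Round 1 — cache-1, cache-2, lb-1 page on-call (initial).
No further pages.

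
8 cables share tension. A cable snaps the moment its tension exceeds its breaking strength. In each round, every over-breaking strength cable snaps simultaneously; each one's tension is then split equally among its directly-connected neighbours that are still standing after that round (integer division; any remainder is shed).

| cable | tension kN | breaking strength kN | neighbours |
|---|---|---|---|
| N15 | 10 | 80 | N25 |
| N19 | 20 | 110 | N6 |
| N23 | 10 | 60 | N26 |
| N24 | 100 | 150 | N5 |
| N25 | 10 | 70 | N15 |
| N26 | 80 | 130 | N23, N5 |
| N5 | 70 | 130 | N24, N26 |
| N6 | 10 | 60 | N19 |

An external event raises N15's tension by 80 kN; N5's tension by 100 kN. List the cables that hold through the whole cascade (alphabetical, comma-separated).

Round 1 — N15 at 90 > 80; N5 at 170 > 130. N15, N5 snap.
  N15 sheds 90 kN to N25: 90 each.
    N25: 10+90 = 100 > 70
  N5 sheds 170 kN to N24, N26: 85 each.
    N24: 100+85 = 185 > 150
    N26: 80+85 = 165 > 130
Round 2 — N24, N25, N26 snap.
  N24 sheds 185 kN: no online neighbours, lost.
  N25 sheds 100 kN: no online neighbours, lost.
  N26 sheds 165 kN to N23: 165 each.
    N23: 10+165 = 175 > 60
Round 3 — N23 snaps.
  N23 sheds 175 kN: no online neighbours, lost.
No further breaks.

N19, N6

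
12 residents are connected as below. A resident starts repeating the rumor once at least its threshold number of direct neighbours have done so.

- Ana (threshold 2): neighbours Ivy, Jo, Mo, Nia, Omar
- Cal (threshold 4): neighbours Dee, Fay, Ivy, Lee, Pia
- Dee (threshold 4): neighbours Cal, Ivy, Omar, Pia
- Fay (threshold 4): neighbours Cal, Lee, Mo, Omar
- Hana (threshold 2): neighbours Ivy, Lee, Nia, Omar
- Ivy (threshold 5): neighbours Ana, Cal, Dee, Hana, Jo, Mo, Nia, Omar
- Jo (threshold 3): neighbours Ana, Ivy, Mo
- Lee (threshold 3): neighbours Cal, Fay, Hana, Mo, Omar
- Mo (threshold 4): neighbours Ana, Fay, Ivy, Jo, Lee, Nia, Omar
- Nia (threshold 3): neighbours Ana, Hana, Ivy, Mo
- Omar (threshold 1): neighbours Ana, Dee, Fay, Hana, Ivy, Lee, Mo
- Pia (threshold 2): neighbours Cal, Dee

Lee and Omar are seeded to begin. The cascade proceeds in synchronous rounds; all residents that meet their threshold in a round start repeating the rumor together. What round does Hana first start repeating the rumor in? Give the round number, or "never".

2

Round 1 — Lee, Omar start repeating the rumor (initial).
Round 2 — checking thresholds:
  Ana: 1 of 5 neighbours < 2, not yet.
  Cal: 1 of 5 neighbours < 4, not yet.
  Dee: 1 of 4 neighbours < 4, not yet.
  Fay: 2 of 4 neighbours < 4, not yet.
  Hana: 2 of 4 neighbours ≥ 2, starts repeating the rumor.
  Ivy: 1 of 8 neighbours < 5, not yet.
  Mo: 2 of 7 neighbours < 4, not yet.
Round 3 — no new spreads; cascade stops.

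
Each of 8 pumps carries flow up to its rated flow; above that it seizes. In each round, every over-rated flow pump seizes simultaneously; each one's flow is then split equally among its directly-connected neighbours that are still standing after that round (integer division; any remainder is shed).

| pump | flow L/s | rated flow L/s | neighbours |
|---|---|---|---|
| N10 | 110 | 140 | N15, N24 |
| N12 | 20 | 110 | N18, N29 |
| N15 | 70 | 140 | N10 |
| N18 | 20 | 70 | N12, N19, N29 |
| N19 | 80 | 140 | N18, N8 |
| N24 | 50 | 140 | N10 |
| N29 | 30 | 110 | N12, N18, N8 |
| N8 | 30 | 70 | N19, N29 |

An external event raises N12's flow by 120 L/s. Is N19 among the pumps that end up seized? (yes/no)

Round 1 — N12 at 140 > 110. N12 seizes.
  N12 sheds 140 L/s to N18, N29: 70 each.
    N18: 20+70 = 90 > 70
    N29: 30+70 = 100 ≤ 110
Round 2 — N18 seizes.
  N18 sheds 90 L/s to N19, N29: 45 each.
    N19: 80+45 = 125 ≤ 140
    N29: 100+45 = 145 > 110
Round 3 — N29 seizes.
  N29 sheds 145 L/s to N8: 145 each.
    N8: 30+145 = 175 > 70
Round 4 — N8 seizes.
  N8 sheds 175 L/s to N19: 175 each.
    N19: 125+175 = 300 > 140
Round 5 — N19 seizes.
  N19 sheds 300 L/s: no online neighbours, lost.
No further seizures.

yes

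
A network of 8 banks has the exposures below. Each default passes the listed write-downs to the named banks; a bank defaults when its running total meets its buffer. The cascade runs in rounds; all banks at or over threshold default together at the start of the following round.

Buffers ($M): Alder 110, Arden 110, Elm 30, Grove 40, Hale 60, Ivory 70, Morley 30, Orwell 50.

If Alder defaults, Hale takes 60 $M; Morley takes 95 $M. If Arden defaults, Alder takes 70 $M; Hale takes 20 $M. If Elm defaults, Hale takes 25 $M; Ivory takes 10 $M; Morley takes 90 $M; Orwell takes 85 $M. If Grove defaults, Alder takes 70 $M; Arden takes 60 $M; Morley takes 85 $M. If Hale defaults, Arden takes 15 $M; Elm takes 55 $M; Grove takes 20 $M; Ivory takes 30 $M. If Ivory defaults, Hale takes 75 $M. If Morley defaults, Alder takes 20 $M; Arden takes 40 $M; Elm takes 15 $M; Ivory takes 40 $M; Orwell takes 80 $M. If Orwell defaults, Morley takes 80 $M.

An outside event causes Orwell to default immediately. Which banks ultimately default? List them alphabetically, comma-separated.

Morley, Orwell

Round 1 — Orwell defaults (initial).
  Morley: +80 → 80 ≥ 30
Round 2 — Morley defaults.
  Alder: +20 → 20 < 110
  Arden: +40 → 40 < 110
  Elm: +15 → 15 < 30
  Ivory: +40 → 40 < 70
No further defaults.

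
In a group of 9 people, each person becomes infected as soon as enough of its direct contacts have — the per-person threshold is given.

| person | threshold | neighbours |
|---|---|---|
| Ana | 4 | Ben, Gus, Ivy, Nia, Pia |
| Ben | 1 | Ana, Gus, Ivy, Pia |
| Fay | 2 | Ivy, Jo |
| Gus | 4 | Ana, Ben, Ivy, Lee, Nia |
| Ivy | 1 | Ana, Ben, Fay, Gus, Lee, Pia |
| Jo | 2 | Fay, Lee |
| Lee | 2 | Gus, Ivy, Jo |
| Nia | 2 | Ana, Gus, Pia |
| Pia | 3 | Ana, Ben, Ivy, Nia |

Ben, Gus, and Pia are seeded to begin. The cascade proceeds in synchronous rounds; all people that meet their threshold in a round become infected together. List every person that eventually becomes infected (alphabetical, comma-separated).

Ana, Ben, Gus, Ivy, Lee, Nia, Pia

Round 1 — Ben, Gus, Pia become infected (initial).
Round 2 — checking thresholds:
  Ana: 3 of 5 neighbours < 4, holds.
  Ivy: 3 of 6 neighbours ≥ 1, becomes infected.
  Lee: 1 of 3 neighbours < 2, holds.
  Nia: 2 of 3 neighbours ≥ 2, becomes infected.
Round 3 — checking thresholds:
  Ana: 5 of 5 neighbours ≥ 4, becomes infected.
  Fay: 1 of 2 neighbours < 2, holds.
  Lee: 2 of 3 neighbours ≥ 2, becomes infected.
Round 4 — no new infections; cascade stops.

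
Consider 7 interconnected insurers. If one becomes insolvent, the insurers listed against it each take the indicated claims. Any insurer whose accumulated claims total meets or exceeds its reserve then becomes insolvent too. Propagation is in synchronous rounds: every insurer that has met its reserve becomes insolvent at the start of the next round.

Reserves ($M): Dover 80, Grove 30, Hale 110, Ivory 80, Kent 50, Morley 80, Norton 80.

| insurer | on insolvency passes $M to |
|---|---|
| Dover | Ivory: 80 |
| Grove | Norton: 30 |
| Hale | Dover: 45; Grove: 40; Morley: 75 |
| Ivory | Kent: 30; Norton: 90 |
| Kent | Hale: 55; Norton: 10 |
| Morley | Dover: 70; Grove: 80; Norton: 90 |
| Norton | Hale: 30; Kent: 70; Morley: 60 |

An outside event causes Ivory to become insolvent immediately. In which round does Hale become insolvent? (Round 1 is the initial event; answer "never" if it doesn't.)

never

Round 1 — Ivory becomes insolvent (initial).
  Kent: +30 → 30 < 50
  Norton: +90 → 90 ≥ 80
Round 2 — Norton becomes insolvent.
  Hale: +30 → 30 < 110
  Kent: +70 → 100 ≥ 50
  Morley: +60 → 60 < 80
Round 3 — Kent becomes insolvent.
  Hale: +55 → 85 < 110
No further insolvencies.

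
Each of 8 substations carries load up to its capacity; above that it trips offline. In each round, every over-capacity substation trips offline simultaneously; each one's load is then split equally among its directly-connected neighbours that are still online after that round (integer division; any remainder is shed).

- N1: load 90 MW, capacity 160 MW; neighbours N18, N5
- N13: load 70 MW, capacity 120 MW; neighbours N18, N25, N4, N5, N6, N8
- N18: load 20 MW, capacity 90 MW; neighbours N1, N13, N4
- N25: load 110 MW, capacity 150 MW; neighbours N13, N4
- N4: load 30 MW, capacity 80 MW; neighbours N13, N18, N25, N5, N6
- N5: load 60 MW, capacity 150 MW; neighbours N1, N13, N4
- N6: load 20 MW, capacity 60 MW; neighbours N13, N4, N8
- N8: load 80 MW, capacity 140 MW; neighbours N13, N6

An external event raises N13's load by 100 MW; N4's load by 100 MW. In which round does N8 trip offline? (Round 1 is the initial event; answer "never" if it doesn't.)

Round 1 — N13 at 170 > 120; N4 at 130 > 80. N13, N4 trip offline.
  N13 sheds 170 MW to N18, N25, N5, N6, N8: 34 each.
    N18: 20+34 = 54 ≤ 90
    N25: 110+34 = 144 ≤ 150
    N5: 60+34 = 94 ≤ 150
    N6: 20+34 = 54 ≤ 60
    N8: 80+34 = 114 ≤ 140
  N4 sheds 130 MW to N18, N25, N5, N6: 32 each (2 lost).
    N18: 54+32 = 86 ≤ 90
    N25: 144+32 = 176 > 150
    N5: 94+32 = 126 ≤ 150
    N6: 54+32 = 86 > 60
Round 2 — N25, N6 trip offline.
  N25 sheds 176 MW: no online neighbours, lost.
  N6 sheds 86 MW to N8: 86 each.
    N8: 114+86 = 200 > 140
Round 3 — N8 trips offline.
  N8 sheds 200 MW: no online neighbours, lost.
No further trips.

3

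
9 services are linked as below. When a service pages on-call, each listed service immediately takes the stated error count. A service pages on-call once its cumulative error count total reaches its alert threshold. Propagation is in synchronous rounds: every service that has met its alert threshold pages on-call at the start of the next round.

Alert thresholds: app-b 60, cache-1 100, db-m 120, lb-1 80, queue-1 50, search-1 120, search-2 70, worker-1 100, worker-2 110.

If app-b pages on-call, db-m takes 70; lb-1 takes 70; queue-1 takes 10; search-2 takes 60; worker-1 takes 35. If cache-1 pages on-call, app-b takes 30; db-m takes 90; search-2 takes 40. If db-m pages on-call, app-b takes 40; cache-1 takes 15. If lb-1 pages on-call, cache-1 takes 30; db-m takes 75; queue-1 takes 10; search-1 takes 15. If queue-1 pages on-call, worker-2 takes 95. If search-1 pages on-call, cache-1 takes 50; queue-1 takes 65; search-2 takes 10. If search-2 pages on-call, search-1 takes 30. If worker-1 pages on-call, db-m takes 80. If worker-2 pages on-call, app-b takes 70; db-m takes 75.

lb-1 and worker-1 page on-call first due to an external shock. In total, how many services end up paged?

Round 1 — lb-1, worker-1 page on-call (initial).
  cache-1: +30 → 30 < 100
  db-m: +75+80 → 155 ≥ 120
  queue-1: +10 → 10 < 50
  search-1: +15 → 15 < 120
Round 2 — db-m pages on-call.
  app-b: +40 → 40 < 60
  cache-1: +15 → 45 < 100
No further pages.

3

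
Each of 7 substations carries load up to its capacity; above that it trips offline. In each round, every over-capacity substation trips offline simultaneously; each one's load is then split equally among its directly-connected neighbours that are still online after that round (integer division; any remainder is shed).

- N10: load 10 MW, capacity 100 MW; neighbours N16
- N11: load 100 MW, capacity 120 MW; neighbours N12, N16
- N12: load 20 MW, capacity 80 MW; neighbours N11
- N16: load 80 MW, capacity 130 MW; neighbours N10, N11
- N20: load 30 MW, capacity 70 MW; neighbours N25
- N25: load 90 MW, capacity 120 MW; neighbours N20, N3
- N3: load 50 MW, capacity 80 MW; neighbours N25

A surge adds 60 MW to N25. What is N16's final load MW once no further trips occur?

Round 1 — N25 at 150 > 120. N25 trips offline.
  N25 sheds 150 MW to N20, N3: 75 each.
    N20: 30+75 = 105 > 70
    N3: 50+75 = 125 > 80
Round 2 — N20, N3 trip offline.
  N20 sheds 105 MW: no online neighbours, lost.
  N3 sheds 125 MW: no online neighbours, lost.
No further trips.

80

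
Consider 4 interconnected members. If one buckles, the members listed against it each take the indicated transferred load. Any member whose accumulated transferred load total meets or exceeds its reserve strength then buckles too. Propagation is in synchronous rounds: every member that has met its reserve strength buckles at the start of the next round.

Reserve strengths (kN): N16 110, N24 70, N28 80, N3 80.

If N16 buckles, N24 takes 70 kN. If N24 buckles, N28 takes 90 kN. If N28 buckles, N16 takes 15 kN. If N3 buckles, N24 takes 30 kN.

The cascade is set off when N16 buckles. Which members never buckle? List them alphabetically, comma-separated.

N3

Round 1 — N16 buckles (initial).
  N24: +70 → 70 ≥ 70
Round 2 — N24 buckles.
  N28: +90 → 90 ≥ 80
Round 3 — N28 buckles.
No further bucklings.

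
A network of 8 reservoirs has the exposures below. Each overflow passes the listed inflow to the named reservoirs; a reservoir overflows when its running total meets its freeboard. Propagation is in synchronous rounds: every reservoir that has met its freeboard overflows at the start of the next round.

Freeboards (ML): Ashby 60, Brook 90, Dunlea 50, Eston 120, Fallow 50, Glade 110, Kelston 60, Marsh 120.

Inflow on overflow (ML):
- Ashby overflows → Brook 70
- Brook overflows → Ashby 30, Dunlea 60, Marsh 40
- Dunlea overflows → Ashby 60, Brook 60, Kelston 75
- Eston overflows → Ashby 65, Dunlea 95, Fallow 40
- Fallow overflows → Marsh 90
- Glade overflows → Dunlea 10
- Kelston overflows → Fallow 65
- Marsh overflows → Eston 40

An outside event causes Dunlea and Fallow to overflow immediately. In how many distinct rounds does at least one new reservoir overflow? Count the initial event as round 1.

Round 1 — Dunlea, Fallow overflow (initial).
  Ashby: +60 → 60 ≥ 60
  Brook: +60 → 60 < 90
  Kelston: +75 → 75 ≥ 60
  Marsh: +90 → 90 < 120
Round 2 — Ashby, Kelston overflow.
  Brook: +70 → 130 ≥ 90
Round 3 — Brook overflows.
  Marsh: +40 → 130 ≥ 120
Round 4 — Marsh overflows.
  Eston: +40 → 40 < 120
No further overflows.

4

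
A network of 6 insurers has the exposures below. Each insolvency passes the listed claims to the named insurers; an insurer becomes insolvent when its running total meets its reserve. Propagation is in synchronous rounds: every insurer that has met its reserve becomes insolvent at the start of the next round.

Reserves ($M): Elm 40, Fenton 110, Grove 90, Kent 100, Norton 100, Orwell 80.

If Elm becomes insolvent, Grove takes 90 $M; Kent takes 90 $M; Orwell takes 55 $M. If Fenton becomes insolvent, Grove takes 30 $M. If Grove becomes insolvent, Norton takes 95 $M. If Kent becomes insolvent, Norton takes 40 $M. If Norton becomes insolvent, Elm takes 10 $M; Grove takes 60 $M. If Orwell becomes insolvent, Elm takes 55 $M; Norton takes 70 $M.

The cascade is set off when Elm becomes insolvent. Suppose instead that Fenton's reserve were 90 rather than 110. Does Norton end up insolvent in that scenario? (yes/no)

With Fenton's reserve at 90:
Round 1 — Elm becomes insolvent (initial).
  Grove: +90 → 90 ≥ 90
  Kent: +90 → 90 < 100
  Orwell: +55 → 55 < 80
Round 2 — Grove becomes insolvent.
  Norton: +95 → 95 < 100
No further insolvencies.

no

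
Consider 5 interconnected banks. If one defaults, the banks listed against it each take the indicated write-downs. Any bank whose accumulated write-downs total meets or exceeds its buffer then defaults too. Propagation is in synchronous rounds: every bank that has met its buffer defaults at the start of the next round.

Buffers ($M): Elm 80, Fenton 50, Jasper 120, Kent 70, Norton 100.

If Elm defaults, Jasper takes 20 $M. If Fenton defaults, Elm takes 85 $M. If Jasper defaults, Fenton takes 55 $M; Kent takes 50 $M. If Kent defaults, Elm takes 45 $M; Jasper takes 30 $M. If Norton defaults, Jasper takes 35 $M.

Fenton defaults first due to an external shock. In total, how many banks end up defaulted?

2

Round 1 — Fenton defaults (initial).
  Elm: +85 → 85 ≥ 80
Round 2 — Elm defaults.
  Jasper: +20 → 20 < 120
No further defaults.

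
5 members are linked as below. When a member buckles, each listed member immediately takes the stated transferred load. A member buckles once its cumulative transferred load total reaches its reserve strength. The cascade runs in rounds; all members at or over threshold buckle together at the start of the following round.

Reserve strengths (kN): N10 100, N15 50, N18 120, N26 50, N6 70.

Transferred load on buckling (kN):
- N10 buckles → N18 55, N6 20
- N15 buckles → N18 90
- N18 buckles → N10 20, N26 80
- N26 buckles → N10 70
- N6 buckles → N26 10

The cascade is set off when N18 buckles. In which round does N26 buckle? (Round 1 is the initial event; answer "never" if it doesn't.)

Round 1 — N18 buckles (initial).
  N10: +20 → 20 < 100
  N26: +80 → 80 ≥ 50
Round 2 — N26 buckles.
  N10: +70 → 90 < 100
No further bucklings.

2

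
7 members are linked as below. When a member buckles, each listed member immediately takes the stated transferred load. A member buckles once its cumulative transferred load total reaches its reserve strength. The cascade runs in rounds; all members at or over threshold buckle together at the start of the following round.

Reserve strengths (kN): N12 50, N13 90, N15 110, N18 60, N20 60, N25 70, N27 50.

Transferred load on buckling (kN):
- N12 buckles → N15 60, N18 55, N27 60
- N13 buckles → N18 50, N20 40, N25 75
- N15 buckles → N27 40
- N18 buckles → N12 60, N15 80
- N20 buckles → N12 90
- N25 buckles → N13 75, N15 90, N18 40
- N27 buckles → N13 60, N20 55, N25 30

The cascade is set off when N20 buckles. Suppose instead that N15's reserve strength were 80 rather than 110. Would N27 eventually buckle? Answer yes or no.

With N15's reserve strength at 80:
Round 1 — N20 buckles (initial).
  N12: +90 → 90 ≥ 50
Round 2 — N12 buckles.
  N15: +60 → 60 < 80
  N18: +55 → 55 < 60
  N27: +60 → 60 ≥ 50
Round 3 — N27 buckles.
  N13: +60 → 60 < 90
  N25: +30 → 30 < 70
No further bucklings.

yes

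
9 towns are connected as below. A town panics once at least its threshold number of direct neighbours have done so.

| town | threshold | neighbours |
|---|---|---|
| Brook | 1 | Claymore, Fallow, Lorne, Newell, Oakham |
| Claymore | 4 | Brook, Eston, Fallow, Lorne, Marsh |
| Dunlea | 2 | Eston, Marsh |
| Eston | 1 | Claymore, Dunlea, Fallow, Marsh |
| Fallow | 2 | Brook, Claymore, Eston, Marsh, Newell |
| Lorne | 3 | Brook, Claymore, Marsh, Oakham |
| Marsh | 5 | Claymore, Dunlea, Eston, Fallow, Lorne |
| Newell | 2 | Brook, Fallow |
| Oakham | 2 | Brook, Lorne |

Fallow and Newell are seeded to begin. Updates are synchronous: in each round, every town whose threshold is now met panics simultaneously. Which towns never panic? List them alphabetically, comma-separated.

Claymore, Dunlea, Lorne, Marsh, Oakham

Round 1 — Fallow, Newell panic (initial).
Round 2 — checking thresholds:
  Brook: 2 of 5 neighbours ≥ 1, panics.
  Claymore: 1 of 5 neighbours < 4, not yet.
  Eston: 1 of 4 neighbours ≥ 1, panics.
  Marsh: 1 of 5 neighbours < 5, not yet.
Round 3 — no new panics; cascade stops.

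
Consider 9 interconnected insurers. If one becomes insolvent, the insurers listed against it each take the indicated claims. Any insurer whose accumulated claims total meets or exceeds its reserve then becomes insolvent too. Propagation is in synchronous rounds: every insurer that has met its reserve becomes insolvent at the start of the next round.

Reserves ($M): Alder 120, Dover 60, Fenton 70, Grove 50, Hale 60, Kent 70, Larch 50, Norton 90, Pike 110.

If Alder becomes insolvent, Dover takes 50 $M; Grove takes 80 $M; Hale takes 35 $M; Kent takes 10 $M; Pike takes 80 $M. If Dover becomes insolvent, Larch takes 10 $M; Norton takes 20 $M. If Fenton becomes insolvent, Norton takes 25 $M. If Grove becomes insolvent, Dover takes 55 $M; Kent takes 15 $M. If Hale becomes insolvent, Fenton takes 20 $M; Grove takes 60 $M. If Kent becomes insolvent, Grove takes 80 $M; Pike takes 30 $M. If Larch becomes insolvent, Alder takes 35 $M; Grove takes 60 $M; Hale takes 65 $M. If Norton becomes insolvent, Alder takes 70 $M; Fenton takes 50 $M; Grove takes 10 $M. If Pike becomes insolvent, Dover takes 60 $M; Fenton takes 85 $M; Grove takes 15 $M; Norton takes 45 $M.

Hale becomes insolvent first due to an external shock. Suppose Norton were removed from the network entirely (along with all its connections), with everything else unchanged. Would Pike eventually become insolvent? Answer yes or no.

no

With Norton removed:
Round 1 — Hale becomes insolvent (initial).
  Fenton: +20 → 20 < 70
  Grove: +60 → 60 ≥ 50
Round 2 — Grove becomes insolvent.
  Dover: +55 → 55 < 60
  Kent: +15 → 15 < 70
No further insolvencies.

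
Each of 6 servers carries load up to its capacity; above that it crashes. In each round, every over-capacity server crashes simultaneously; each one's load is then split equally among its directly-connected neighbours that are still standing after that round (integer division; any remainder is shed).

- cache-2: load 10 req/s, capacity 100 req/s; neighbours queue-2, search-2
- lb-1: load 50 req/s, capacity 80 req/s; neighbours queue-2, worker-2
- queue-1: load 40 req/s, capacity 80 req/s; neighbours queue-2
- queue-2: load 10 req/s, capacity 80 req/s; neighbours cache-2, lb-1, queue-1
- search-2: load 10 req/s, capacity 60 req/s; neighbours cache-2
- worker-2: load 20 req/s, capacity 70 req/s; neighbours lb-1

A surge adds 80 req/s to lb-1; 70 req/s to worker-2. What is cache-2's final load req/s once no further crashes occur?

Round 1 — lb-1 at 130 > 80; worker-2 at 90 > 70. lb-1, worker-2 crash.
  lb-1 sheds 130 req/s to queue-2: 130 each.
    queue-2: 10+130 = 140 > 80
  worker-2 sheds 90 req/s: no online neighbours, lost.
Round 2 — queue-2 crashes.
  queue-2 sheds 140 req/s to cache-2, queue-1: 70 each.
    cache-2: 10+70 = 80 ≤ 100
    queue-1: 40+70 = 110 > 80
Round 3 — queue-1 crashes.
  queue-1 sheds 110 req/s: no online neighbours, lost.
No further crashes.

80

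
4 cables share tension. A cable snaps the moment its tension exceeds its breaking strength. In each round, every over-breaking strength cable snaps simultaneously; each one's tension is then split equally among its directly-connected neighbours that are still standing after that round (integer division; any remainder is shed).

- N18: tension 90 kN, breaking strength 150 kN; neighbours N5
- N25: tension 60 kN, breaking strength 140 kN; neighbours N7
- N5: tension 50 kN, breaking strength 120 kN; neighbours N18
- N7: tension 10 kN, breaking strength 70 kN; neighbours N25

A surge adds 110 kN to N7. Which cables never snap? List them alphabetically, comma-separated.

N18, N5

Round 1 — N7 at 120 > 70. N7 snaps.
  N7 sheds 120 kN to N25: 120 each.
    N25: 60+120 = 180 > 140
Round 2 — N25 snaps.
  N25 sheds 180 kN: no online neighbours, lost.
No further breaks.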